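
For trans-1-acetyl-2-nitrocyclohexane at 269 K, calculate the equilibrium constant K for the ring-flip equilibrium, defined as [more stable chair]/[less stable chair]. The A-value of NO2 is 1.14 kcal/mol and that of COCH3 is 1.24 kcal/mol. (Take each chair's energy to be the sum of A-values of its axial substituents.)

C1 and C2 have opposite parity, so for the trans isomer the two substituents are e,e in one chair and a,a in the other.
Chair I (nitro axial, acetyl axial): E = 2.38 kcal/mol; chair II (nitro equatorial, acetyl equatorial): E = 0.00 kcal/mol.
ΔG = 2.38 kcal/mol between the two chairs.
K = exp(ΔG/RT) with R = 1.987×10⁻³ kcal mol⁻¹ K⁻¹ and T = 269 K gives K ≈ 85.9.

K ≈ 85.9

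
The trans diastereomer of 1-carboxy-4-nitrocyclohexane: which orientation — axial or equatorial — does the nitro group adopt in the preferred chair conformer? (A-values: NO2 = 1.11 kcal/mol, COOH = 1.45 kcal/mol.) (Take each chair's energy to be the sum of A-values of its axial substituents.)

C1 and C4 have opposite parity, so for the trans isomer the two substituents are e,e in one chair and a,a in the other.
Chair I (nitro axial, carboxyl axial): E = 2.56 kcal/mol.
Chair II (nitro equatorial, carboxyl equatorial): E = 0.00 kcal/mol.
Chair II is the more stable (lower-energy) conformer, and in that chair the nitro group is equatorial.

equatorial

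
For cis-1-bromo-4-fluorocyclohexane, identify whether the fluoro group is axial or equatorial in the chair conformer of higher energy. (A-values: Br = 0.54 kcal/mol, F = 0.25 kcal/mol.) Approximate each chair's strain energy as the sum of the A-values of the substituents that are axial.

equatorial

C1 and C4 have opposite parity, so for the cis isomer the two substituents are one axial and one equatorial in each chair.
Chair I (bromo axial, fluoro equatorial): E = 0.54 kcal/mol.
Chair II (bromo equatorial, fluoro axial): E = 0.25 kcal/mol.
Chair I is the less stable (higher-energy) conformer, and in that chair the fluoro group is equatorial.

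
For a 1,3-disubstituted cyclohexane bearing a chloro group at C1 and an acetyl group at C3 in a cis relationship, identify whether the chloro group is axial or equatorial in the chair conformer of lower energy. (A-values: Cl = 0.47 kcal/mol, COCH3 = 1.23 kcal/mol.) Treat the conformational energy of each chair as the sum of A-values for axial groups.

equatorial

C1 and C3 have the same parity, so for the cis isomer the two substituents are e,e in one chair and a,a in the other.
Chair I (chloro axial, acetyl axial): E = 1.70 kcal/mol.
Chair II (chloro equatorial, acetyl equatorial): E = 0.00 kcal/mol.
Chair II is the more stable (lower-energy) conformer, and in that chair the chloro group is equatorial.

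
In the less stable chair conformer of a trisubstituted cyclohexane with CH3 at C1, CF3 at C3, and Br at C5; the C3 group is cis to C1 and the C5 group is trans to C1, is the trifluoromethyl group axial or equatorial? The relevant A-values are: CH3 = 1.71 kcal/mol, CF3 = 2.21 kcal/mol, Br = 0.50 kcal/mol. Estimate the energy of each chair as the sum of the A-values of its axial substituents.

Chair I (methyl axial, trifluoromethyl axial, bromo equatorial): E = 3.92 kcal/mol.
Chair II (methyl equatorial, trifluoromethyl equatorial, bromo axial): E = 0.50 kcal/mol.
Chair I is the less stable (higher-energy) conformer, and in that chair the trifluoromethyl group is axial.

axial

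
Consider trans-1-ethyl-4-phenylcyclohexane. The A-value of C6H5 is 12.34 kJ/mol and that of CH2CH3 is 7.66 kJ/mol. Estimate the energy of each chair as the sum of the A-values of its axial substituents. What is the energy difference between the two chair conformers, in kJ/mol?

20.00 kJ/mol

C1 and C4 have opposite parity, so for the trans isomer the two substituents are e,e in one chair and a,a in the other.
Chair I (phenyl axial, ethyl axial): E = 20.00 kJ/mol.
Chair II (phenyl equatorial, ethyl equatorial): E = 0.00 kJ/mol.
ΔE = 20.00 − 0.00 = 20.00 kJ/mol; chair II is more stable.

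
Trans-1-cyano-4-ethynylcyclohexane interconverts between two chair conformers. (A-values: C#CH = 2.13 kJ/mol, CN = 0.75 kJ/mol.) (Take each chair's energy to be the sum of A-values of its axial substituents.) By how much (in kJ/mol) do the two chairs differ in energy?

C1 and C4 have opposite parity, so for the trans isomer the two substituents are e,e in one chair and a,a in the other.
Chair I (ethynyl axial, cyano axial): E = 2.88 kJ/mol.
Chair II (ethynyl equatorial, cyano equatorial): E = 0.00 kJ/mol.
ΔE = 2.88 − 0.00 = 2.88 kJ/mol; chair II is more stable.

2.88 kJ/mol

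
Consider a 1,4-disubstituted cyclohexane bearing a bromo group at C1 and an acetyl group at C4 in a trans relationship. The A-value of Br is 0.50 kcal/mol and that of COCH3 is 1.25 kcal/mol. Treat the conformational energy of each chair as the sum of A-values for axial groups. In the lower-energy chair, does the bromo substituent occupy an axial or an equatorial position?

equatorial

C1 and C4 have opposite parity, so for the trans isomer the two substituents are e,e in one chair and a,a in the other.
Chair I (bromo axial, acetyl axial): E = 1.75 kcal/mol.
Chair II (bromo equatorial, acetyl equatorial): E = 0.00 kcal/mol.
Chair II is the more stable (lower-energy) conformer, and in that chair the bromo group is equatorial.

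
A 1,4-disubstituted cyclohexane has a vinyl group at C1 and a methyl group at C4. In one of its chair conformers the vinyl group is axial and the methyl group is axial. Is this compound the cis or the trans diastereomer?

C1 and C4 have opposite parity, so their axial bonds point in opposite directions.
With opposite-parity carbons, two substituents on the same face are one axial and one equatorial; opposite faces give both axial or both equatorial.
Here the groups are axial/axial → opposite face → trans.

trans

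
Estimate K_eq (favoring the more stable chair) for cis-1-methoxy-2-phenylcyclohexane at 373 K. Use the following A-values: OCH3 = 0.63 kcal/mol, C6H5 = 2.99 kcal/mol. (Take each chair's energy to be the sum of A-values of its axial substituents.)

K ≈ 24.1

C1 and C2 have opposite parity, so for the cis isomer the two substituents are one axial and one equatorial in each chair.
Chair I (methoxy axial, phenyl equatorial): E = 0.63 kcal/mol; chair II (methoxy equatorial, phenyl axial): E = 2.99 kcal/mol.
ΔG = 2.36 kcal/mol between the two chairs.
K = exp(ΔG/RT) with R = 1.987×10⁻³ kcal mol⁻¹ K⁻¹ and T = 373 K gives K ≈ 24.1.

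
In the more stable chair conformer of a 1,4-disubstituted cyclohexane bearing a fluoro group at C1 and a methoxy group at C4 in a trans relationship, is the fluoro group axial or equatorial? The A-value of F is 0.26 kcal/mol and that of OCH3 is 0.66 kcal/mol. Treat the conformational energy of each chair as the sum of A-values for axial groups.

equatorial

C1 and C4 have opposite parity, so for the trans isomer the two substituents are e,e in one chair and a,a in the other.
Chair I (fluoro axial, methoxy axial): E = 0.92 kcal/mol.
Chair II (fluoro equatorial, methoxy equatorial): E = 0.00 kcal/mol.
Chair II is the more stable (lower-energy) conformer, and in that chair the fluoro group is equatorial.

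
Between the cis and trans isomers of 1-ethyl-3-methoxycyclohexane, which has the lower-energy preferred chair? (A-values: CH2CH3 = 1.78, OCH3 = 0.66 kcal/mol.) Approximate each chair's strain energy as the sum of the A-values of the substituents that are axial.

At 1,3 positions (parity same): cis → (e,e or a,a); trans → (a,e or e,a).
Best chair for cis: E = 0.00 kcal/mol; best chair for trans: E = 0.66 kcal/mol.
The cis isomer is lower by 0.66 kcal/mol.

cis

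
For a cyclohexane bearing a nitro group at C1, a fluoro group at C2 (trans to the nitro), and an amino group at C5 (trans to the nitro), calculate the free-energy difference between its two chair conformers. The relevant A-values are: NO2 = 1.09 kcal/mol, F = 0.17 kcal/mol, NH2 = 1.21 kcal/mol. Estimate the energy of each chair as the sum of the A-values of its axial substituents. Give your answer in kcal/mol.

0.05 kcal/mol

Chair I (nitro axial, fluoro axial, amino equatorial): E = 1.26 kcal/mol.
Chair II (nitro equatorial, fluoro equatorial, amino axial): E = 1.21 kcal/mol.
ΔE = 1.26 − 1.21 = 0.05 kcal/mol; chair II is more stable.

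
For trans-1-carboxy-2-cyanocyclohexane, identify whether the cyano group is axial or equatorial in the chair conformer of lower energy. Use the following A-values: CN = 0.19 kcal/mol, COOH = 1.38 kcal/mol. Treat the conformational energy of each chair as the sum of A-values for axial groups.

C1 and C2 have opposite parity, so for the trans isomer the two substituents are e,e in one chair and a,a in the other.
Chair I (cyano axial, carboxyl axial): E = 1.57 kcal/mol.
Chair II (cyano equatorial, carboxyl equatorial): E = 0.00 kcal/mol.
Chair II is the more stable (lower-energy) conformer, and in that chair the cyano group is equatorial.

equatorial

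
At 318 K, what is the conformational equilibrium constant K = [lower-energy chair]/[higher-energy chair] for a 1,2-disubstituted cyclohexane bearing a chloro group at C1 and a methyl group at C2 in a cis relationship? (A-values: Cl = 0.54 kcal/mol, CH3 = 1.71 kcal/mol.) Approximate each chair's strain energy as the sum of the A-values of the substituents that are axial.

C1 and C2 have opposite parity, so for the cis isomer the two substituents are one axial and one equatorial in each chair.
Chair I (chloro axial, methyl equatorial): E = 0.54 kcal/mol; chair II (chloro equatorial, methyl axial): E = 1.71 kcal/mol.
ΔG = 1.17 kcal/mol between the two chairs.
K = exp(ΔG/RT) with R = 1.987×10⁻³ kcal mol⁻¹ K⁻¹ and T = 318 K gives K ≈ 6.37.

K ≈ 6.37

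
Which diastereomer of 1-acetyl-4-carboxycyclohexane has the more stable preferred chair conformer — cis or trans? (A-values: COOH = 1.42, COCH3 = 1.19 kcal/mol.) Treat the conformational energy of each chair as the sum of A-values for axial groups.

At 1,4 positions (parity opposite): cis → (a,e or e,a); trans → (e,e or a,a).
Best chair for cis: E = 1.19 kcal/mol; best chair for trans: E = 0.00 kcal/mol.
The trans isomer is lower by 1.19 kcal/mol.

trans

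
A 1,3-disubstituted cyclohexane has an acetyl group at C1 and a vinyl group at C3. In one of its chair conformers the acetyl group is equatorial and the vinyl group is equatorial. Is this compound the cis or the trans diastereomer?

C1 and C3 have the same parity, so their axial bonds point in the same direction.
With same-parity carbons, two substituents on the same face are both axial or both equatorial; opposite faces give one of each.
Here the groups are equatorial/equatorial → same face → cis.

cis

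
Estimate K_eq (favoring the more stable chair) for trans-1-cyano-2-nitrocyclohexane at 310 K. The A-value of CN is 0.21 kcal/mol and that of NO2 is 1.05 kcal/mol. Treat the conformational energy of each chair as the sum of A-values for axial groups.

K ≈ 7.73

C1 and C2 have opposite parity, so for the trans isomer the two substituents are e,e in one chair and a,a in the other.
Chair I (cyano axial, nitro axial): E = 1.26 kcal/mol; chair II (cyano equatorial, nitro equatorial): E = 0.00 kcal/mol.
ΔG = 1.26 kcal/mol between the two chairs.
K = exp(ΔG/RT) with R = 1.987×10⁻³ kcal mol⁻¹ K⁻¹ and T = 310 K gives K ≈ 7.73.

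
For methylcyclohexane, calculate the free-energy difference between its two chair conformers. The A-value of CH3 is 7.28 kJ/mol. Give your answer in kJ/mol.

A monosubstituted cyclohexane has one chair with the methyl group axial (E = A = 7.28 kJ/mol) and one with it equatorial (E = 0).
ΔE = 7.28 − 0 = 7.28 kJ/mol.

7.28 kJ/mol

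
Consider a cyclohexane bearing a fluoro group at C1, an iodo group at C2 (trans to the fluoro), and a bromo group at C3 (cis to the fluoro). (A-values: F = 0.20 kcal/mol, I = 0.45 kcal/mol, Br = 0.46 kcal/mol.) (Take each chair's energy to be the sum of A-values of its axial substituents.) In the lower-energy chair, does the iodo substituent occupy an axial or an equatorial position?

Chair I (fluoro axial, iodo axial, bromo axial): E = 1.11 kcal/mol.
Chair II (fluoro equatorial, iodo equatorial, bromo equatorial): E = 0.00 kcal/mol.
Chair II is the more stable (lower-energy) conformer, and in that chair the iodo group is equatorial.

equatorial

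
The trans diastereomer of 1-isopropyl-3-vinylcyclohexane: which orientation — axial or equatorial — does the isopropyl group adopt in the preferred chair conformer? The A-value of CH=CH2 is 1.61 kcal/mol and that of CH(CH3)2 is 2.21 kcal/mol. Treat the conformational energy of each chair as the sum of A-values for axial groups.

C1 and C3 have the same parity, so for the trans isomer the two substituents are one axial and one equatorial in each chair.
Chair I (vinyl axial, isopropyl equatorial): E = 1.61 kcal/mol.
Chair II (vinyl equatorial, isopropyl axial): E = 2.21 kcal/mol.
Chair I is the more stable (lower-energy) conformer, and in that chair the isopropyl group is equatorial.

equatorial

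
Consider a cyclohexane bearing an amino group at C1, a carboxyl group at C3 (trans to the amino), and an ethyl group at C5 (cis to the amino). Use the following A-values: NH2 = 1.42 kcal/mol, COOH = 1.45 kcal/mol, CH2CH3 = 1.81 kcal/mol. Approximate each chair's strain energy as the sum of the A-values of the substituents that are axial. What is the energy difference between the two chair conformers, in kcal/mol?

Chair I (amino axial, carboxyl equatorial, ethyl axial): E = 3.23 kcal/mol.
Chair II (amino equatorial, carboxyl axial, ethyl equatorial): E = 1.45 kcal/mol.
ΔE = 3.23 − 1.45 = 1.78 kcal/mol; chair II is more stable.

1.78 kcal/mol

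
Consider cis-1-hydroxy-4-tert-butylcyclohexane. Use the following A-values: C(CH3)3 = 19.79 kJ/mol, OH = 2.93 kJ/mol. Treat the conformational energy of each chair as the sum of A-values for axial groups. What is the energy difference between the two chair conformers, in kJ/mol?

C1 and C4 have opposite parity, so for the cis isomer the two substituents are one axial and one equatorial in each chair.
Chair I (tert-butyl axial, hydroxyl equatorial): E = 19.79 kJ/mol.
Chair II (tert-butyl equatorial, hydroxyl axial): E = 2.93 kJ/mol.
ΔE = 19.79 − 2.93 = 16.86 kJ/mol; chair II is more stable.

16.86 kJ/mol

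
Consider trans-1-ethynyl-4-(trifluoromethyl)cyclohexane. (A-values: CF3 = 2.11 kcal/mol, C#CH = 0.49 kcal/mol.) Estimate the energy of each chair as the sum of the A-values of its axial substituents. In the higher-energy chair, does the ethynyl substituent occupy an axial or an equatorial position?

C1 and C4 have opposite parity, so for the trans isomer the two substituents are e,e in one chair and a,a in the other.
Chair I (trifluoromethyl axial, ethynyl axial): E = 2.60 kcal/mol.
Chair II (trifluoromethyl equatorial, ethynyl equatorial): E = 0.00 kcal/mol.
Chair I is the less stable (higher-energy) conformer, and in that chair the ethynyl group is axial.

axial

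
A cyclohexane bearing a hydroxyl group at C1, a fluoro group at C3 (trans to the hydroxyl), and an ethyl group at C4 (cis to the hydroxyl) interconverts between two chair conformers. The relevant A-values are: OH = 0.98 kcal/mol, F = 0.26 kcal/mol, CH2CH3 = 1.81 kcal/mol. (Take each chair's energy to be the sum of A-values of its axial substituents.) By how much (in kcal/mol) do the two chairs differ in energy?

Chair I (hydroxyl axial, fluoro equatorial, ethyl equatorial): E = 0.98 kcal/mol.
Chair II (hydroxyl equatorial, fluoro axial, ethyl axial): E = 2.07 kcal/mol.
ΔE = 2.07 − 0.98 = 1.09 kcal/mol; chair I is more stable.

1.09 kcal/mol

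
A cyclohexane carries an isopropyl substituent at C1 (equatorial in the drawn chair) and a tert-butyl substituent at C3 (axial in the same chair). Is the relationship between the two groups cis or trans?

C1 and C3 have the same parity, so their axial bonds point in the same direction.
With same-parity carbons, two substituents on the same face are both axial or both equatorial; opposite faces give one of each.
Here the groups are equatorial/axial → opposite face → trans.

trans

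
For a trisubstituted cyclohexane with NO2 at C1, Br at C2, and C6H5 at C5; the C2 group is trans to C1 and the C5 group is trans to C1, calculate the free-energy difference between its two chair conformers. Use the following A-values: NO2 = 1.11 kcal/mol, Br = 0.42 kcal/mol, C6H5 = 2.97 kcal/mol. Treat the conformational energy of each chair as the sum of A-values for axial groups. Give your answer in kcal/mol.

1.44 kcal/mol

Chair I (nitro axial, bromo axial, phenyl equatorial): E = 1.53 kcal/mol.
Chair II (nitro equatorial, bromo equatorial, phenyl axial): E = 2.97 kcal/mol.
ΔE = 2.97 − 1.53 = 1.44 kcal/mol; chair I is more stable.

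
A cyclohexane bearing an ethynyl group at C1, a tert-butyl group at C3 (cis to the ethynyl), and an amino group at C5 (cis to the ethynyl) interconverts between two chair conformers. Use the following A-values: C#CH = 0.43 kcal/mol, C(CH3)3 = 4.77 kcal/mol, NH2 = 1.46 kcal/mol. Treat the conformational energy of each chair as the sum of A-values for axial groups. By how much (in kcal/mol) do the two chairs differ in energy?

6.66 kcal/mol

Chair I (ethynyl axial, tert-butyl axial, amino axial): E = 6.66 kcal/mol.
Chair II (ethynyl equatorial, tert-butyl equatorial, amino equatorial): E = 0.00 kcal/mol.
ΔE = 6.66 − 0.00 = 6.66 kcal/mol; chair II is more stable.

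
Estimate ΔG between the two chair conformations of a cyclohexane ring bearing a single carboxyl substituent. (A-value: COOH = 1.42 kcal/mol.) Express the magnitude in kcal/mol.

A monosubstituted cyclohexane has one chair with the carboxyl group axial (E = A = 1.42 kcal/mol) and one with it equatorial (E = 0).
ΔE = 1.42 − 0 = 1.42 kcal/mol.

1.42 kcal/mol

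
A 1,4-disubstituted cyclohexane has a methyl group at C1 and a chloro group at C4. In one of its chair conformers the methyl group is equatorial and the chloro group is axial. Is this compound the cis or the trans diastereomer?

cis

C1 and C4 have opposite parity, so their axial bonds point in opposite directions.
With opposite-parity carbons, two substituents on the same face are one axial and one equatorial; opposite faces give both axial or both equatorial.
Here the groups are equatorial/axial → same face → cis.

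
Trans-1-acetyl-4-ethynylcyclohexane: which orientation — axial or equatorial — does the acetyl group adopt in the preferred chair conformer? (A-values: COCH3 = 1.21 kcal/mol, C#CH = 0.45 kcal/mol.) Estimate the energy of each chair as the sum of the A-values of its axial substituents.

C1 and C4 have opposite parity, so for the trans isomer the two substituents are e,e in one chair and a,a in the other.
Chair I (acetyl axial, ethynyl axial): E = 1.66 kcal/mol.
Chair II (acetyl equatorial, ethynyl equatorial): E = 0.00 kcal/mol.
Chair II is the more stable (lower-energy) conformer, and in that chair the acetyl group is equatorial.

equatorial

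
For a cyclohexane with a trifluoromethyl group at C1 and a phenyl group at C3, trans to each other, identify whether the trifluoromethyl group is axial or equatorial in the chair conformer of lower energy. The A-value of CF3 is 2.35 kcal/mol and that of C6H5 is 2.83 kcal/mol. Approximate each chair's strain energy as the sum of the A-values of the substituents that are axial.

C1 and C3 have the same parity, so for the trans isomer the two substituents are one axial and one equatorial in each chair.
Chair I (trifluoromethyl axial, phenyl equatorial): E = 2.35 kcal/mol.
Chair II (trifluoromethyl equatorial, phenyl axial): E = 2.83 kcal/mol.
Chair I is the more stable (lower-energy) conformer, and in that chair the trifluoromethyl group is axial.

axial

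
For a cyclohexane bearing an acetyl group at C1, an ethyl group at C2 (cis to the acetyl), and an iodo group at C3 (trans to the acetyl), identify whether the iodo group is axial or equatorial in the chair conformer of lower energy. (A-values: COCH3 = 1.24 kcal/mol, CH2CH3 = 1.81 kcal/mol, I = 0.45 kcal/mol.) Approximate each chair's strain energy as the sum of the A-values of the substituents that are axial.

equatorial

Chair I (acetyl axial, ethyl equatorial, iodo equatorial): E = 1.24 kcal/mol.
Chair II (acetyl equatorial, ethyl axial, iodo axial): E = 2.26 kcal/mol.
Chair I is the more stable (lower-energy) conformer, and in that chair the iodo group is equatorial.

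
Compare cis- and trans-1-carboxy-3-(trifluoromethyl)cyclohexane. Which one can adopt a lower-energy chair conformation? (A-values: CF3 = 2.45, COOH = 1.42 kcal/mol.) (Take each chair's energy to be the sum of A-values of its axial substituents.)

cis

At 1,3 positions (parity same): cis → (e,e or a,a); trans → (a,e or e,a).
Best chair for cis: E = 0.00 kcal/mol; best chair for trans: E = 1.42 kcal/mol.
The cis isomer is lower by 1.42 kcal/mol.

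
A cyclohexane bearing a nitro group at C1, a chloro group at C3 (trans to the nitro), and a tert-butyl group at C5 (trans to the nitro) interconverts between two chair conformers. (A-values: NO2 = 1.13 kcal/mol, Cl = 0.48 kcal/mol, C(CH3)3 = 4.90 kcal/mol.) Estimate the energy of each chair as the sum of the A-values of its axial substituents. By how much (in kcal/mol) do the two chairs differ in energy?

4.25 kcal/mol

Chair I (nitro axial, chloro equatorial, tert-butyl equatorial): E = 1.13 kcal/mol.
Chair II (nitro equatorial, chloro axial, tert-butyl axial): E = 5.38 kcal/mol.
ΔE = 5.38 − 1.13 = 4.25 kcal/mol; chair I is more stable.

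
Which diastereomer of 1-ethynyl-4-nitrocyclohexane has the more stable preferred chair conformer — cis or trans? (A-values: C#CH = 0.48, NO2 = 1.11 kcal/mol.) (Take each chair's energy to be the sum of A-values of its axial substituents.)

trans

At 1,4 positions (parity opposite): cis → (a,e or e,a); trans → (e,e or a,a).
Best chair for cis: E = 0.48 kcal/mol; best chair for trans: E = 0.00 kcal/mol.
The trans isomer is lower by 0.48 kcal/mol.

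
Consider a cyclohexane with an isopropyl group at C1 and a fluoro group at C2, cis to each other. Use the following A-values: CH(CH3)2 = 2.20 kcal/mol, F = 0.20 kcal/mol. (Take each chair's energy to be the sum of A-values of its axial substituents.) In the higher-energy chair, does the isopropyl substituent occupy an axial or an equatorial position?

axial

C1 and C2 have opposite parity, so for the cis isomer the two substituents are one axial and one equatorial in each chair.
Chair I (isopropyl axial, fluoro equatorial): E = 2.20 kcal/mol.
Chair II (isopropyl equatorial, fluoro axial): E = 0.20 kcal/mol.
Chair I is the less stable (higher-energy) conformer, and in that chair the isopropyl group is axial.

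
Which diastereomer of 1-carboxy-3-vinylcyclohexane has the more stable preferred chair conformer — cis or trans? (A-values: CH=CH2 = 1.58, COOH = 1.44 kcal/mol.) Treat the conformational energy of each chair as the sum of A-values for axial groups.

cis

At 1,3 positions (parity same): cis → (e,e or a,a); trans → (a,e or e,a).
Best chair for cis: E = 0.00 kcal/mol; best chair for trans: E = 1.44 kcal/mol.
The cis isomer is lower by 1.44 kcal/mol.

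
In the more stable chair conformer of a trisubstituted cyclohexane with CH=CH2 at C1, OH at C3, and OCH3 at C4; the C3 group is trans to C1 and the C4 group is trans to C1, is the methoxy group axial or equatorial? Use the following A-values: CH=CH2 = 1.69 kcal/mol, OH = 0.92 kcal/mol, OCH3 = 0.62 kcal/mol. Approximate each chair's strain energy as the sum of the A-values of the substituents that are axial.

equatorial

Chair I (vinyl axial, hydroxyl equatorial, methoxy axial): E = 2.31 kcal/mol.
Chair II (vinyl equatorial, hydroxyl axial, methoxy equatorial): E = 0.92 kcal/mol.
Chair II is the more stable (lower-energy) conformer, and in that chair the methoxy group is equatorial.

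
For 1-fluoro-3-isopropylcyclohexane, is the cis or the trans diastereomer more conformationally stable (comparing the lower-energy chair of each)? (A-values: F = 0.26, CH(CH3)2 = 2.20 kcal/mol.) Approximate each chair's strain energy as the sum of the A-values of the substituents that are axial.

At 1,3 positions (parity same): cis → (e,e or a,a); trans → (a,e or e,a).
Best chair for cis: E = 0.00 kcal/mol; best chair for trans: E = 0.26 kcal/mol.
The cis isomer is lower by 0.26 kcal/mol.

cis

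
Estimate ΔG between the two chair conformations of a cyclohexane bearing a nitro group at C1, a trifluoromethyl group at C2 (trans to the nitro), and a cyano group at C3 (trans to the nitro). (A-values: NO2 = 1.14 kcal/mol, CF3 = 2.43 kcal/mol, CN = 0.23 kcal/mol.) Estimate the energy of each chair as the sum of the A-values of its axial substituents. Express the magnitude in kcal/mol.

Chair I (nitro axial, trifluoromethyl axial, cyano equatorial): E = 3.57 kcal/mol.
Chair II (nitro equatorial, trifluoromethyl equatorial, cyano axial): E = 0.23 kcal/mol.
ΔE = 3.57 − 0.23 = 3.34 kcal/mol; chair II is more stable.

3.34 kcal/mol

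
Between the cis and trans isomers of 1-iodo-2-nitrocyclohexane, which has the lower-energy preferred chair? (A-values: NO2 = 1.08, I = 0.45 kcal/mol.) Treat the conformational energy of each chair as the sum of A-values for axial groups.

At 1,2 positions (parity opposite): cis → (a,e or e,a); trans → (e,e or a,a).
Best chair for cis: E = 0.45 kcal/mol; best chair for trans: E = 0.00 kcal/mol.
The trans isomer is lower by 0.45 kcal/mol.

trans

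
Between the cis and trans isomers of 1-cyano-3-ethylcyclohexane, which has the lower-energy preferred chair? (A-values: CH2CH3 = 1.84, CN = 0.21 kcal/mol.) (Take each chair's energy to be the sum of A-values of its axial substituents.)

cis

At 1,3 positions (parity same): cis → (e,e or a,a); trans → (a,e or e,a).
Best chair for cis: E = 0.00 kcal/mol; best chair for trans: E = 0.21 kcal/mol.
The cis isomer is lower by 0.21 kcal/mol.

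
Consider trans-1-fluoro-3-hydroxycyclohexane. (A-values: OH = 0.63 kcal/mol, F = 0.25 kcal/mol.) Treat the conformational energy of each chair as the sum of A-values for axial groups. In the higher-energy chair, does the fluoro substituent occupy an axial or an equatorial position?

equatorial

C1 and C3 have the same parity, so for the trans isomer the two substituents are one axial and one equatorial in each chair.
Chair I (hydroxyl axial, fluoro equatorial): E = 0.63 kcal/mol.
Chair II (hydroxyl equatorial, fluoro axial): E = 0.25 kcal/mol.
Chair I is the less stable (higher-energy) conformer, and in that chair the fluoro group is equatorial.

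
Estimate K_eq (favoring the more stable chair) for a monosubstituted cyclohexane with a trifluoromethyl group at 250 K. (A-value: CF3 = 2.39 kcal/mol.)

One chair has the trifluoromethyl group axial (E = 2.39 kcal/mol) and the other has it equatorial (E = 0).
ΔG = 2.39 kcal/mol between the two chairs.
K = exp(ΔG/RT) with R = 1.987×10⁻³ kcal mol⁻¹ K⁻¹ and T = 250 K gives K ≈ 123.

K ≈ 123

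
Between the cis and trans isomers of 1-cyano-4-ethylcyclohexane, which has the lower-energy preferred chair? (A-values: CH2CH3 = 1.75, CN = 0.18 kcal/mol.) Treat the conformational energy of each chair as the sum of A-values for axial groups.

At 1,4 positions (parity opposite): cis → (a,e or e,a); trans → (e,e or a,a).
Best chair for cis: E = 0.18 kcal/mol; best chair for trans: E = 0.00 kcal/mol.
The trans isomer is lower by 0.18 kcal/mol.

trans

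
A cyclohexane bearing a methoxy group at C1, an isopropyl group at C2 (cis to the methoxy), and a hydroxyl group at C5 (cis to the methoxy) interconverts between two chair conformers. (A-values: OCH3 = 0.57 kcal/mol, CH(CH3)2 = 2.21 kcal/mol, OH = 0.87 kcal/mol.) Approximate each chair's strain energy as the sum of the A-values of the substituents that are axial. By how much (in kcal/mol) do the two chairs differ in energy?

Chair I (methoxy axial, isopropyl equatorial, hydroxyl axial): E = 1.44 kcal/mol.
Chair II (methoxy equatorial, isopropyl axial, hydroxyl equatorial): E = 2.21 kcal/mol.
ΔE = 2.21 − 1.44 = 0.77 kcal/mol; chair I is more stable.

0.77 kcal/mol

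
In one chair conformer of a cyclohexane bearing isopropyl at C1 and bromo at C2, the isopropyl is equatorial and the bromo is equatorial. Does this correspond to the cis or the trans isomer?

trans

C1 and C2 have opposite parity, so their axial bonds point in opposite directions.
With opposite-parity carbons, two substituents on the same face are one axial and one equatorial; opposite faces give both axial or both equatorial.
Here the groups are equatorial/equatorial → opposite face → trans.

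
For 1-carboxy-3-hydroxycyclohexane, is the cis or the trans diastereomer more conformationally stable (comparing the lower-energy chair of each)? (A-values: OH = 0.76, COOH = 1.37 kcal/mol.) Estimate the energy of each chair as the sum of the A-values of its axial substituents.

At 1,3 positions (parity same): cis → (e,e or a,a); trans → (a,e or e,a).
Best chair for cis: E = 0.00 kcal/mol; best chair for trans: E = 0.76 kcal/mol.
The cis isomer is lower by 0.76 kcal/mol.

cis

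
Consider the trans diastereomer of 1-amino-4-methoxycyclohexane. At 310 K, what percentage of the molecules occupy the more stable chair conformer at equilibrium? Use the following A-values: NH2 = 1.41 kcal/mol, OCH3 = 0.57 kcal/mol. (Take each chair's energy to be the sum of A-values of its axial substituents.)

C1 and C4 have opposite parity, so for the trans isomer the two substituents are e,e in one chair and a,a in the other.
Chair I (amino axial, methoxy axial): E = 1.98 kcal/mol; chair II (amino equatorial, methoxy equatorial): E = 0.00 kcal/mol.
ΔG = 1.98 kcal/mol between the two chairs.
K = exp(ΔG/RT) with R = 1.987×10⁻³ kcal mol⁻¹ K⁻¹ and T = 310 K gives K ≈ 24.9.
Fraction in the lower-energy chair = K/(K+1) = 96.1%.

96.1%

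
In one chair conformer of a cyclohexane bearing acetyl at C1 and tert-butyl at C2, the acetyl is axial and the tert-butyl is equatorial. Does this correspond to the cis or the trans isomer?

cis

C1 and C2 have opposite parity, so their axial bonds point in opposite directions.
With opposite-parity carbons, two substituents on the same face are one axial and one equatorial; opposite faces give both axial or both equatorial.
Here the groups are axial/equatorial → same face → cis.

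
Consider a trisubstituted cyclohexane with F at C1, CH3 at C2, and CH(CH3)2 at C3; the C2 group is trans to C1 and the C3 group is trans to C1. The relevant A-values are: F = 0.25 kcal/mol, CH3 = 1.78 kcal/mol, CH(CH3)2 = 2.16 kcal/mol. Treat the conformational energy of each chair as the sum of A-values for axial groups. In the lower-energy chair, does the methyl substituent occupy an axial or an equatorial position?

Chair I (fluoro axial, methyl axial, isopropyl equatorial): E = 2.03 kcal/mol.
Chair II (fluoro equatorial, methyl equatorial, isopropyl axial): E = 2.16 kcal/mol.
Chair I is the more stable (lower-energy) conformer, and in that chair the methyl group is axial.

axial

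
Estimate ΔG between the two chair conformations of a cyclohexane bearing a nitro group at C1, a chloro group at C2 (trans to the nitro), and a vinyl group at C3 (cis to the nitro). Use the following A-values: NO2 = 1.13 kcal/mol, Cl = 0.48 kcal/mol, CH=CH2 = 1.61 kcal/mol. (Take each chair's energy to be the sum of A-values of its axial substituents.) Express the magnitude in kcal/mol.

Chair I (nitro axial, chloro axial, vinyl axial): E = 3.22 kcal/mol.
Chair II (nitro equatorial, chloro equatorial, vinyl equatorial): E = 0.00 kcal/mol.
ΔE = 3.22 − 0.00 = 3.22 kcal/mol; chair II is more stable.

3.22 kcal/mol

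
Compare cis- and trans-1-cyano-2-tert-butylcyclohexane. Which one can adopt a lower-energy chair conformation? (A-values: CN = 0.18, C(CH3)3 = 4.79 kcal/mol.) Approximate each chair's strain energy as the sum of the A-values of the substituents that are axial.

At 1,2 positions (parity opposite): cis → (a,e or e,a); trans → (e,e or a,a).
Best chair for cis: E = 0.18 kcal/mol; best chair for trans: E = 0.00 kcal/mol.
The trans isomer is lower by 0.18 kcal/mol.

trans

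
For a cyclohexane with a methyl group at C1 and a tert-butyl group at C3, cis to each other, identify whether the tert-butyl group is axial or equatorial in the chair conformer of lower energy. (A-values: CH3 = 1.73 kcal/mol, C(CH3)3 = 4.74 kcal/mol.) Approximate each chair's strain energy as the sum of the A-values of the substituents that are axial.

C1 and C3 have the same parity, so for the cis isomer the two substituents are e,e in one chair and a,a in the other.
Chair I (methyl axial, tert-butyl axial): E = 6.47 kcal/mol.
Chair II (methyl equatorial, tert-butyl equatorial): E = 0.00 kcal/mol.
Chair II is the more stable (lower-energy) conformer, and in that chair the tert-butyl group is equatorial.

equatorial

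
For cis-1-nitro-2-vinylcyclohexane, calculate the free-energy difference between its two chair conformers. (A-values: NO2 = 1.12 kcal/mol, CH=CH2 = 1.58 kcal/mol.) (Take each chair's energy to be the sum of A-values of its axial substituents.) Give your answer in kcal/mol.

C1 and C2 have opposite parity, so for the cis isomer the two substituents are one axial and one equatorial in each chair.
Chair I (nitro axial, vinyl equatorial): E = 1.12 kcal/mol.
Chair II (nitro equatorial, vinyl axial): E = 1.58 kcal/mol.
ΔE = 1.58 − 1.12 = 0.46 kcal/mol; chair I is more stable.

0.46 kcal/mol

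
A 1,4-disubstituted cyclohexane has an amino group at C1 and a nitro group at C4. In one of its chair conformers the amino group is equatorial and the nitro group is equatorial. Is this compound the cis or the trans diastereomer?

C1 and C4 have opposite parity, so their axial bonds point in opposite directions.
With opposite-parity carbons, two substituents on the same face are one axial and one equatorial; opposite faces give both axial or both equatorial.
Here the groups are equatorial/equatorial → opposite face → trans.

trans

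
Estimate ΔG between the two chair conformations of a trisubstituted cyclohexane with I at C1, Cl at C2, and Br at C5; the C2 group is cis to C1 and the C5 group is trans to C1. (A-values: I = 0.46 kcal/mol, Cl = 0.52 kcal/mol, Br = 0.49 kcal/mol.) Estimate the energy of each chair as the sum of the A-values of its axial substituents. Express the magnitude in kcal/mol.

Chair I (iodo axial, chloro equatorial, bromo equatorial): E = 0.46 kcal/mol.
Chair II (iodo equatorial, chloro axial, bromo axial): E = 1.01 kcal/mol.
ΔE = 1.01 − 0.46 = 0.55 kcal/mol; chair I is more stable.

0.55 kcal/mol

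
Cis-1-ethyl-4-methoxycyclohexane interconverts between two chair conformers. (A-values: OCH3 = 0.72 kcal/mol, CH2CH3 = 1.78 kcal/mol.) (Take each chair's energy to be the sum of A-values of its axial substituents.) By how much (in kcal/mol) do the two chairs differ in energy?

C1 and C4 have opposite parity, so for the cis isomer the two substituents are one axial and one equatorial in each chair.
Chair I (methoxy axial, ethyl equatorial): E = 0.72 kcal/mol.
Chair II (methoxy equatorial, ethyl axial): E = 1.78 kcal/mol.
ΔE = 1.78 − 0.72 = 1.06 kcal/mol; chair I is more stable.

1.06 kcal/mol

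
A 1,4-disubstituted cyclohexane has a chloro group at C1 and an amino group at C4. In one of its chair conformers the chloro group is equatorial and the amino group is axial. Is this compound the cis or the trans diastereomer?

cis

C1 and C4 have opposite parity, so their axial bonds point in opposite directions.
With opposite-parity carbons, two substituents on the same face are one axial and one equatorial; opposite faces give both axial or both equatorial.
Here the groups are equatorial/axial → same face → cis.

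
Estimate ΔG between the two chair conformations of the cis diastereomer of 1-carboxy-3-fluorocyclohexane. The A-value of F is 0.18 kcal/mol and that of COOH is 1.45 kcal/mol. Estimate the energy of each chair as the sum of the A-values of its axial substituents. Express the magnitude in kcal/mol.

C1 and C3 have the same parity, so for the cis isomer the two substituents are e,e in one chair and a,a in the other.
Chair I (fluoro axial, carboxyl axial): E = 1.63 kcal/mol.
Chair II (fluoro equatorial, carboxyl equatorial): E = 0.00 kcal/mol.
ΔE = 1.63 − 0.00 = 1.63 kcal/mol; chair II is more stable.

1.63 kcal/mol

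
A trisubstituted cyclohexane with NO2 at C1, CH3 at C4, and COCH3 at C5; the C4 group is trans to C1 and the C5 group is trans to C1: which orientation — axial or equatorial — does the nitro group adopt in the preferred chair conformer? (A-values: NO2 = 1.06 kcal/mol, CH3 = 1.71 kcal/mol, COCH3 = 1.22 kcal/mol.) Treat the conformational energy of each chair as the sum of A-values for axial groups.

equatorial

Chair I (nitro axial, methyl axial, acetyl equatorial): E = 2.77 kcal/mol.
Chair II (nitro equatorial, methyl equatorial, acetyl axial): E = 1.22 kcal/mol.
Chair II is the more stable (lower-energy) conformer, and in that chair the nitro group is equatorial.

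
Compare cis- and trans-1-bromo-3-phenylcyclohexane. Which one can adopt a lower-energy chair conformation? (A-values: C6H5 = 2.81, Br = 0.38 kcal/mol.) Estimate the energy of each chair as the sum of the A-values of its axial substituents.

cis

At 1,3 positions (parity same): cis → (e,e or a,a); trans → (a,e or e,a).
Best chair for cis: E = 0.00 kcal/mol; best chair for trans: E = 0.38 kcal/mol.
The cis isomer is lower by 0.38 kcal/mol.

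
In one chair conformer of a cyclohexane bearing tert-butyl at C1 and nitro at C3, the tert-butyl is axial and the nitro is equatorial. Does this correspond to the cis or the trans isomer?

C1 and C3 have the same parity, so their axial bonds point in the same direction.
With same-parity carbons, two substituents on the same face are both axial or both equatorial; opposite faces give one of each.
Here the groups are axial/equatorial → opposite face → trans.

trans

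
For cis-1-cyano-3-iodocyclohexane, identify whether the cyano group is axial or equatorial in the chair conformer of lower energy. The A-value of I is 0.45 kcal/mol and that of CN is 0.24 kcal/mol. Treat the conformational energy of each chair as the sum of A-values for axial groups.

equatorial

C1 and C3 have the same parity, so for the cis isomer the two substituents are e,e in one chair and a,a in the other.
Chair I (iodo axial, cyano axial): E = 0.69 kcal/mol.
Chair II (iodo equatorial, cyano equatorial): E = 0.00 kcal/mol.
Chair II is the more stable (lower-energy) conformer, and in that chair the cyano group is equatorial.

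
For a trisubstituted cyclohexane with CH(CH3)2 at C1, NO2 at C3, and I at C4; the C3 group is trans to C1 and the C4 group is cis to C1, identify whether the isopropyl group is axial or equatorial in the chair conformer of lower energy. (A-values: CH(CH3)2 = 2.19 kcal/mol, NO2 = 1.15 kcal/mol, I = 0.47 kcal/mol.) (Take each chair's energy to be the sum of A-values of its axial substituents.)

Chair I (isopropyl axial, nitro equatorial, iodo equatorial): E = 2.19 kcal/mol.
Chair II (isopropyl equatorial, nitro axial, iodo axial): E = 1.62 kcal/mol.
Chair II is the more stable (lower-energy) conformer, and in that chair the isopropyl group is equatorial.

equatorial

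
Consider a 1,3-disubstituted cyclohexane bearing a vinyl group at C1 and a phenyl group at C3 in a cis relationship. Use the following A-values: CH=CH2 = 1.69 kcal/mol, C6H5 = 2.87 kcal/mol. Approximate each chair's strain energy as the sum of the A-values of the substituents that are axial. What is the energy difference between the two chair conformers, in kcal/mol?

C1 and C3 have the same parity, so for the cis isomer the two substituents are e,e in one chair and a,a in the other.
Chair I (vinyl axial, phenyl axial): E = 4.56 kcal/mol.
Chair II (vinyl equatorial, phenyl equatorial): E = 0.00 kcal/mol.
ΔE = 4.56 − 0.00 = 4.56 kcal/mol; chair II is more stable.

4.56 kcal/mol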